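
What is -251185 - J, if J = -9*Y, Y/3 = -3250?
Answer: -338935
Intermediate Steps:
Y = -9750 (Y = 3*(-3250) = -9750)
J = 87750 (J = -9*(-9750) = 87750)
-251185 - J = -251185 - 1*87750 = -251185 - 87750 = -338935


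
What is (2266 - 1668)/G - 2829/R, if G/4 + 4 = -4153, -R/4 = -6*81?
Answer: -4016927/2693736 ≈ -1.4912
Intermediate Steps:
R = 1944 (R = -(-24)*81 = -4*(-486) = 1944)
G = -16628 (G = -16 + 4*(-4153) = -16 - 16612 = -16628)
(2266 - 1668)/G - 2829/R = (2266 - 1668)/(-16628) - 2829/1944 = 598*(-1/16628) - 2829*1/1944 = -299/8314 - 943/648 = -4016927/2693736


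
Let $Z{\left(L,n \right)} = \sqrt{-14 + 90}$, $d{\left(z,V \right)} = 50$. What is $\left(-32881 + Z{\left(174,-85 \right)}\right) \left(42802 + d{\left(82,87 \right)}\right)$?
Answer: $-1409016612 + 85704 \sqrt{19} \approx -1.4086 \cdot 10^{9}$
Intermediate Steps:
$Z{\left(L,n \right)} = 2 \sqrt{19}$ ($Z{\left(L,n \right)} = \sqrt{76} = 2 \sqrt{19}$)
$\left(-32881 + Z{\left(174,-85 \right)}\right) \left(42802 + d{\left(82,87 \right)}\right) = \left(-32881 + 2 \sqrt{19}\right) \left(42802 + 50\right) = \left(-32881 + 2 \sqrt{19}\right) 42852 = -1409016612 + 85704 \sqrt{19}$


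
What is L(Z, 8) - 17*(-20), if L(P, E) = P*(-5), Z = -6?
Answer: 370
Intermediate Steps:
L(P, E) = -5*P
L(Z, 8) - 17*(-20) = -5*(-6) - 17*(-20) = 30 + 340 = 370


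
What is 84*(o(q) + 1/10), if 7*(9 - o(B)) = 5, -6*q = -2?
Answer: 3522/5 ≈ 704.40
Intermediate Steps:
q = 1/3 (q = -1/6*(-2) = 1/3 ≈ 0.33333)
o(B) = 58/7 (o(B) = 9 - 1/7*5 = 9 - 5/7 = 58/7)
84*(o(q) + 1/10) = 84*(58/7 + 1/10) = 84*(587/70) = 3522/5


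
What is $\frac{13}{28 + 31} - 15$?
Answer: $- \frac{872}{59} \approx -14.78$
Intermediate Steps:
$\frac{13}{28 + 31} - 15 = \frac{13}{59} - 15 = - \frac{872}{59}$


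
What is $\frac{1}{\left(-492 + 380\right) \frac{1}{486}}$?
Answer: $- \frac{243}{56} \approx -4.3393$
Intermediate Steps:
$\frac{1}{\left(-492 + 380\right) \frac{1}{486}} = \frac{1}{\left(-112\right) \frac{1}{486}} = \frac{1}{- \frac{56}{243}} = - \frac{243}{56}$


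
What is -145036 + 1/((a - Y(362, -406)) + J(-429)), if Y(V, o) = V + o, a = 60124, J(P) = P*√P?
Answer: -178836243976700/1233047271 + 143*I*√429/1233047271 ≈ -1.4504e+5 + 2.4021e-6*I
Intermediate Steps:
J(P) = P^(3/2)
-145036 + 1/((a - Y(362, -406)) + J(-429)) = -145036 + 1/((60124 - (362 - 406)) + (-429)^(3/2)) = -145036 + 1/((60124 - 1*(-44)) - 429*I*√429) = -145036 + 1/((60124 + 44) - 429*I*√429) = -145036 + 1/(60168 - 429*I*√429)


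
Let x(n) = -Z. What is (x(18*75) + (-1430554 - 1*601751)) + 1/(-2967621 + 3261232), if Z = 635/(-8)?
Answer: -4773470383847/2348888 ≈ -2.0322e+6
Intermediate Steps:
Z = -635/8 (Z = 635*(-⅛) = -635/8 ≈ -79.375)
x(n) = 635/8 (x(n) = -1*(-635/8) = 635/8)
(x(18*75) + (-1430554 - 1*601751)) + 1/(-2967621 + 3261232) = (635/8 + (-1430554 - 1*601751)) + 1/(-2967621 + 3261232) = (635/8 + (-1430554 - 601751)) + 1/293611 = (635/8 - 2032305) + 1/293611 = -16257805/8 + 1/293611 = -4773470383847/2348888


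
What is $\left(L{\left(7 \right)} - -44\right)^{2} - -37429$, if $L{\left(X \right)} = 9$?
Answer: $40238$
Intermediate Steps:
$\left(L{\left(7 \right)} - -44\right)^{2} - -37429 = \left(9 - -44\right)^{2} - -37429 = \left(9 + 44\right)^{2} + 37429 = 53^{2} + 37429 = 2809 + 37429 = 40238$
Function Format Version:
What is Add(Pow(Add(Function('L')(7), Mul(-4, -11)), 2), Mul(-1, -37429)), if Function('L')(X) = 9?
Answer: 40238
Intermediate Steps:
Add(Pow(Add(Function('L')(7), Mul(-4, -11)), 2), Mul(-1, -37429)) = Add(Pow(Add(9, Mul(-4, -11)), 2), Mul(-1, -37429)) = Add(Pow(Add(9, 44), 2), 37429) = Add(Pow(53, 2), 37429) = Add(2809, 37429) = 40238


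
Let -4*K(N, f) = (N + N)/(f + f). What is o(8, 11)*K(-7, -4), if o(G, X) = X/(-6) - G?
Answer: 413/96 ≈ 4.3021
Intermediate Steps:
K(N, f) = -N/(4*f) (K(N, f) = -(N + N)/(4*(f + f)) = -2*N/(4*(2*f)) = -2*N*1/(2*f)/4 = -N/(4*f))
o(G, X) = -G - X/6 (o(G, X) = X*(-⅙) - G = -X/6 - G = -G - X/6)
o(8, 11)*K(-7, -4) = (-1*8 - ⅙*11)*(-¼*(-7)/(-4)) = (-8 - 11/6)*(-¼*(-7)*(-¼)) = -59/6*(-7/16) = 413/96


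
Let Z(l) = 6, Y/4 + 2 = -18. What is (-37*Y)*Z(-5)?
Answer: 17760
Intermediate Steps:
Y = -80 (Y = -8 + 4*(-18) = -8 - 72 = -80)
(-37*Y)*Z(-5) = -37*(-80)*6 = 2960*6 = 17760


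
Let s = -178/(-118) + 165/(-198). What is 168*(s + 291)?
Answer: 2891084/59 ≈ 49001.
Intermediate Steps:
s = 239/354 (s = -178*(-1/118) + 165*(-1/198) = 89/59 - ⅚ = 239/354 ≈ 0.67514)
168*(s + 291) = 168*(239/354 + 291) = 168*(103253/354) = 2891084/59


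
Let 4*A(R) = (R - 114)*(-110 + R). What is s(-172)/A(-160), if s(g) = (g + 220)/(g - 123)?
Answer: -16/1818675 ≈ -8.7976e-6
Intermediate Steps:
A(R) = (-114 + R)*(-110 + R)/4 (A(R) = ((R - 114)*(-110 + R))/4 = ((-114 + R)*(-110 + R))/4 = (-114 + R)*(-110 + R)/4)
s(g) = (220 + g)/(-123 + g)
s(-172)/A(-160) = ((220 - 172)/(-123 - 172))/(3135 - 56*(-160) + (¼)*(-160)²) = (48/(-295))/(3135 + 8960 + (¼)*25600) = (-1/295*48)/(3135 + 8960 + 6400) = -48/295/18495 = -48/295*1/18495 = -16/1818675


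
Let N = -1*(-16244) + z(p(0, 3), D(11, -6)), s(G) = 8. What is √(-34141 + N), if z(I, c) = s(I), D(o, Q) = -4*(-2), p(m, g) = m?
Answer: I*√17889 ≈ 133.75*I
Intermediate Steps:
D(o, Q) = 8
z(I, c) = 8
N = 16252 (N = -1*(-16244) + 8 = 16244 + 8 = 16252)
√(-34141 + N) = √(-34141 + 16252) = √(-17889) = I*√17889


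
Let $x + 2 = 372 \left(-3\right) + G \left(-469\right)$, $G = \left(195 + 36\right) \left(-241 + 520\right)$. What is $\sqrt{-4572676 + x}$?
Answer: $5 i \sqrt{1392015} \approx 5899.2 i$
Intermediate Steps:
$G = 64449$ ($G = 231 \cdot 279 = 64449$)
$x = -30227699$ ($x = -2 + \left(372 \left(-3\right) + 64449 \left(-469\right)\right) = -2 - 30227697 = -30227699$)
$\sqrt{-4572676 + x} = \sqrt{-4572676 - 30227699} = \sqrt{-34800375} = 5 i \sqrt{1392015}$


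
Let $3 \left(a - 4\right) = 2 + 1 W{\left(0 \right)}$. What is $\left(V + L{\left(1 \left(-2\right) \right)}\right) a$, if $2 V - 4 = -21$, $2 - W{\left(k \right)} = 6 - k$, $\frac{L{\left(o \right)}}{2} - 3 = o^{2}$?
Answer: $\frac{55}{3} \approx 18.333$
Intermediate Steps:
$L{\left(o \right)} = 6 + 2 o^{2}$
$W{\left(k \right)} = -4 + k$ ($W{\left(k \right)} = 2 - \left(6 - k\right) = 2 + \left(-6 + k\right) = -4 + k$)
$V = - \frac{17}{2}$ ($V = 2 + \frac{1}{2} \left(-21\right) = 2 - \frac{21}{2} = - \frac{17}{2} \approx -8.5$)
$a = \frac{10}{3}$ ($a = 4 + \frac{2 + 1 \left(-4 + 0\right)}{3} = 4 + \frac{2 + 1 \left(-4\right)}{3} = 4 + \frac{2 - 4}{3} = 4 + \frac{1}{3} \left(-2\right) = 4 - \frac{2}{3} = \frac{10}{3} \approx 3.3333$)
$\left(V + L{\left(1 \left(-2\right) \right)}\right) a = \left(- \frac{17}{2} + \left(6 + 2 \left(1 \left(-2\right)\right)^{2}\right)\right) \frac{10}{3} = \left(- \frac{17}{2} + \left(6 + 2 \left(-2\right)^{2}\right)\right) \frac{10}{3} = \left(- \frac{17}{2} + \left(6 + 2 \cdot 4\right)\right) \frac{10}{3} = \left(- \frac{17}{2} + \left(6 + 8\right)\right) \frac{10}{3} = \left(- \frac{17}{2} + 14\right) \frac{10}{3} = \frac{11}{2} \cdot \frac{10}{3} = \frac{55}{3}$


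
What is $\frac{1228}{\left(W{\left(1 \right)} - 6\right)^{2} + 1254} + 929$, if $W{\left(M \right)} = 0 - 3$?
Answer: $\frac{1241443}{1335} \approx 929.92$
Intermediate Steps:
$W{\left(M \right)} = -3$ ($W{\left(M \right)} = 0 - 3 = -3$)
$\frac{1228}{\left(W{\left(1 \right)} - 6\right)^{2} + 1254} + 929 = \frac{1228}{\left(-3 - 6\right)^{2} + 1254} + 929 = \frac{1228}{\left(-9\right)^{2} + 1254} + 929 = \frac{1228}{81 + 1254} + 929 = \frac{1228}{1335} + 929 = \frac{1241443}{1335}$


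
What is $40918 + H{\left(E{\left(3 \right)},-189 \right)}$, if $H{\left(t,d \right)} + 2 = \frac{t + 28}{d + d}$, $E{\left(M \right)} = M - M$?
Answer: $\frac{1104730}{27} \approx 40916.0$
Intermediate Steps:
$E{\left(M \right)} = 0$
$H{\left(t,d \right)} = -2 + \frac{28 + t}{2 d}$ ($H{\left(t,d \right)} = -2 + \frac{t + 28}{d + d} = -2 + \frac{28 + t}{2 d}$)
$40918 + H{\left(E{\left(3 \right)},-189 \right)} = 40918 + \frac{28 + 0 - -756}{2 \left(-189\right)} = 40918 + \frac{1}{2} \left(- \frac{1}{189}\right) \left(28 + 0 + 756\right) = 40918 + \frac{1}{2} \left(- \frac{1}{189}\right) 784 = 40918 - \frac{56}{27} = \frac{1104730}{27}$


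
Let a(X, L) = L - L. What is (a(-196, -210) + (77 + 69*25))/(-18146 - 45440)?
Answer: -901/31793 ≈ -0.028340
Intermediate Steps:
a(X, L) = 0
(a(-196, -210) + (77 + 69*25))/(-18146 - 45440) = (0 + (77 + 69*25))/(-18146 - 45440) = (0 + (77 + 1725))/(-63586) = (0 + 1802)*(-1/63586) = 1802*(-1/63586) = -901/31793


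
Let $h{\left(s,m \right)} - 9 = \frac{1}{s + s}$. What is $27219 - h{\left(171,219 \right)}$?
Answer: $\frac{9305819}{342} \approx 27210.0$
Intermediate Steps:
$h{\left(s,m \right)} = 9 + \frac{1}{2 s}$ ($h{\left(s,m \right)} = 9 + \frac{1}{s + s} = 9 + \frac{1}{2 s}$)
$27219 - h{\left(171,219 \right)} = 27219 - \left(9 + \frac{1}{2 \cdot 171}\right) = 27219 - \left(9 + \frac{1}{2} \cdot \frac{1}{171}\right) = 27219 - \left(9 + \frac{1}{342}\right) = 27219 - \frac{3079}{342} = \frac{9305819}{342}$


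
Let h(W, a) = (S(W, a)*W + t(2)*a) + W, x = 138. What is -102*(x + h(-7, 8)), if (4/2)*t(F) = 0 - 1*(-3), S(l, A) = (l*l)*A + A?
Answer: 271014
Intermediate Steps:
S(l, A) = A + A*l² (S(l, A) = l²*A + A = A*l² + A = A + A*l²)
t(F) = 3/2 (t(F) = (0 - 1*(-3))/2 = (0 + 3)/2 = (½)*3 = 3/2)
h(W, a) = W + 3*a/2 + W*a*(1 + W²) (h(W, a) = ((a*(1 + W²))*W + 3*a/2) + W = (W*a*(1 + W²) + 3*a/2) + W = (3*a/2 + W*a*(1 + W²)) + W = W + 3*a/2 + W*a*(1 + W²))
-102*(x + h(-7, 8)) = -102*(138 + (-7 + (3/2)*8 - 7*8 + 8*(-7)³)) = -102*(138 + (-7 + 12 - 56 + 8*(-343))) = -102*(138 + (-7 + 12 - 56 - 2744)) = -102*(138 - 2795) = -102*(-2657) = 271014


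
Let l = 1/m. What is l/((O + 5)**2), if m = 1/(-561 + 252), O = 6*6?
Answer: -309/1681 ≈ -0.18382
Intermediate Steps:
O = 36
m = -1/309 (m = 1/(-309) = -1/309 ≈ -0.0032362)
l = -309 (l = 1/(-1/309) = -309)
l/((O + 5)**2) = -309/(36 + 5)**2 = -309/(41**2) = -309/1681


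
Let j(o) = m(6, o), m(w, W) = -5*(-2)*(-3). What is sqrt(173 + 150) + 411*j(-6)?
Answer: -12330 + sqrt(323) ≈ -12312.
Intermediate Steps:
m(w, W) = -30 (m(w, W) = 10*(-3) = -30)
j(o) = -30
sqrt(173 + 150) + 411*j(-6) = sqrt(173 + 150) + 411*(-30) = sqrt(323) - 12330 = -12330 + sqrt(323)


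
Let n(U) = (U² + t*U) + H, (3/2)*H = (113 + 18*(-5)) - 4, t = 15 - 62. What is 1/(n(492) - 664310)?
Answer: -3/1336072 ≈ -2.2454e-6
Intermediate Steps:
t = -47
H = 38/3 (H = 2*((113 + 18*(-5)) - 4)/3 = 2*((113 - 90) - 4)/3 = 2*(23 - 4)/3 = (⅔)*19 = 38/3 ≈ 12.667)
n(U) = 38/3 + U² - 47*U (n(U) = (U² - 47*U) + 38/3 = 38/3 + U² - 47*U)
1/(n(492) - 664310) = 1/((38/3 + 492² - 47*492) - 664310) = 1/((38/3 + 242064 - 23124) - 664310) = 1/(656858/3 - 664310) = 1/(-1336072/3) = -3/1336072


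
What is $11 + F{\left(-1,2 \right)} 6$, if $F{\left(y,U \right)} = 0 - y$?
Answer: $17$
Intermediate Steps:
$F{\left(y,U \right)} = - y$
$11 + F{\left(-1,2 \right)} 6 = 11 + \left(-1\right) \left(-1\right) 6 = 11 + 1 \cdot 6 = 11 + 6 = 17$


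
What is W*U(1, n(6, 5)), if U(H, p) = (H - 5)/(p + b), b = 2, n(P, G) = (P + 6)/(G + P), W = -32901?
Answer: 723822/17 ≈ 42578.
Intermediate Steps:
n(P, G) = (6 + P)/(G + P)
U(H, p) = (-5 + H)/(2 + p) (U(H, p) = (H - 5)/(p + 2) = (-5 + H)/(2 + p))
W*U(1, n(6, 5)) = -32901*(-5 + 1)/(2 + (6 + 6)/(5 + 6)) = -32901*(-4)/(2 + 12/11) = -32901*(-4)/34/11 = -361911*(-4)/34 = -32901*(-22/17) = 723822/17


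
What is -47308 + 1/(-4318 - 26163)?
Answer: -1441995149/30481 ≈ -47308.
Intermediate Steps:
-47308 + 1/(-4318 - 26163) = -47308 + 1/(-30481) = -47308 - 1/30481 = -1441995149/30481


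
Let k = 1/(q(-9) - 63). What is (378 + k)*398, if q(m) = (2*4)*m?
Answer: 20309542/135 ≈ 1.5044e+5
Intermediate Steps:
q(m) = 8*m
k = -1/135 (k = 1/(8*(-9) - 63) = 1/(-72 - 63) = 1/(-135) = -1/135 ≈ -0.0074074)
(378 + k)*398 = (378 - 1/135)*398 = (51029/135)*398 = 20309542/135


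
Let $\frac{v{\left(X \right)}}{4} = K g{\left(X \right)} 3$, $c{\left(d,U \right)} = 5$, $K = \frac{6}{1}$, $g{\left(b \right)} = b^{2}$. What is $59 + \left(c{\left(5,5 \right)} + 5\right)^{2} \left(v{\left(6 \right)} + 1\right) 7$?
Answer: $1815159$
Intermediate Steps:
$K = 6$ ($K = 6 \cdot 1 = 6$)
$v{\left(X \right)} = 72 X^{2}$ ($v{\left(X \right)} = 4 \cdot 6 X^{2} \cdot 3 = 4 \cdot 18 X^{2} = 72 X^{2}$)
$59 + \left(c{\left(5,5 \right)} + 5\right)^{2} \left(v{\left(6 \right)} + 1\right) 7 = 59 + \left(5 + 5\right)^{2} \left(72 \cdot 6^{2} + 1\right) 7 = 59 + 10^{2} \left(72 \cdot 36 + 1\right) 7 = 59 + 100 \left(2592 + 1\right) 7 = 59 + 100 \cdot 2593 \cdot 7 = 59 + 100 \cdot 18151 = 59 + 1815100 = 1815159$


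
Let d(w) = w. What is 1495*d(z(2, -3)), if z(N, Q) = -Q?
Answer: 4485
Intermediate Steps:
1495*d(z(2, -3)) = 1495*(-1*(-3)) = 1495*3 = 4485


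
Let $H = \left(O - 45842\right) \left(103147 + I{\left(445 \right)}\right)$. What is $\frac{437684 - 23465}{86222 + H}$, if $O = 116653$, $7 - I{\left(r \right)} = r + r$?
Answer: $\frac{414219}{7241502326} \approx 5.7201 \cdot 10^{-5}$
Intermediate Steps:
$I{\left(r \right)} = 7 - 2 r$ ($I{\left(r \right)} = 7 - \left(r + r\right) = 7 - 2 r$)
$H = 7241416104$ ($H = \left(116653 - 45842\right) \left(103147 + \left(7 - 890\right)\right) = 70811 \left(103147 + \left(7 - 890\right)\right) = 70811 \left(103147 - 883\right) = 70811 \cdot 102264 = 7241416104$)
$\frac{437684 - 23465}{86222 + H} = \frac{437684 - 23465}{86222 + 7241416104} = \frac{414219}{7241502326}$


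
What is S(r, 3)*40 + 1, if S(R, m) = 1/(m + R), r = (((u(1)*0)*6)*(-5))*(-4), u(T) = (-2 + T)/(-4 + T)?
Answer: 43/3 ≈ 14.333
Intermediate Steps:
u(T) = (-2 + T)/(-4 + T)
r = 0 (r = (((((-2 + 1)/(-4 + 1))*0)*6)*(-5))*(-4) = ((((-1/(-3))*0)*6)*(-5))*(-4) = (((-⅓*(-1)*0)*6)*(-5))*(-4) = ((((⅓)*0)*6)*(-5))*(-4) = ((0*6)*(-5))*(-4) = (0*(-5))*(-4) = 0*(-4) = 0)
S(R, m) = 1/(R + m)
S(r, 3)*40 + 1 = 40/(0 + 3) + 1 = 40/3 + 1 = 43/3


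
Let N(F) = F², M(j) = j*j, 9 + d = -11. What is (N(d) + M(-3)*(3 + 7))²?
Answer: 240100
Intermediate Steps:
d = -20 (d = -9 - 11 = -20)
M(j) = j²
(N(d) + M(-3)*(3 + 7))² = ((-20)² + (-3)²*(3 + 7))² = (400 + 9*10)² = (400 + 90)² = 490² = 240100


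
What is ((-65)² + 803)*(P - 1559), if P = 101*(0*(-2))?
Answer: -7838652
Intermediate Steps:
P = 0 (P = 101*0 = 0)
((-65)² + 803)*(P - 1559) = ((-65)² + 803)*(0 - 1559) = (4225 + 803)*(-1559) = 5028*(-1559) = -7838652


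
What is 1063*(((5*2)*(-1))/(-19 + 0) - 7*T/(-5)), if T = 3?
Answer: 477287/95 ≈ 5024.1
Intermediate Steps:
1063*(((5*2)*(-1))/(-19 + 0) - 7*T/(-5)) = 1063*(((5*2)*(-1))/(-19 + 0) - 7*3/(-5)) = 1063*((10*(-1))/(-19) - 7*3*(-1/5)) = 1063*(-10*(-1/19) - 21*(-1/5)) = 1063*(10/19 + 21/5) = 1063*(449/95) = 477287/95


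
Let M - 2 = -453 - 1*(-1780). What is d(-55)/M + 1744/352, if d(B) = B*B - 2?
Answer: 211367/29238 ≈ 7.2292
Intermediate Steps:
d(B) = -2 + B² (d(B) = B² - 2 = -2 + B²)
M = 1329 (M = 2 + (-453 - 1*(-1780)) = 2 + (-453 + 1780) = 2 + 1327 = 1329)
d(-55)/M + 1744/352 = (-2 + (-55)²)/1329 + 1744/352 = (-2 + 3025)*(1/1329) + 1744*(1/352) = 3023*(1/1329) + 109/22 = 3023/1329 + 109/22 = 211367/29238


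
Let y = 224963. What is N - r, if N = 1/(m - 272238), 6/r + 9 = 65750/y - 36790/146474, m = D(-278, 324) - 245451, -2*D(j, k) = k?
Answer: 25595667667266386/38218283813721807 ≈ 0.66972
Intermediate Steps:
D(j, k) = -k/2
m = -245613 (m = -½*324 - 245451 = -162 - 245451 = -245613)
r = -49426845693/73801699357 (r = 6/(-9 + (65750/224963 - 36790/146474)) = 6/(-9 + (65750*(1/224963) - 36790*1/146474)) = 6/(-9 + (65750/224963 - 18395/73237)) = 6/(-9 + 677138365/16475615231) = 6/(-147603398714/16475615231) = 6*(-16475615231/147603398714) = -49426845693/73801699357 ≈ -0.66973)
N = -1/517851 (N = 1/(-245613 - 272238) = 1/(-517851) = -1/517851 ≈ -1.9311e-6)
N - r = -1/517851 - 1*(-49426845693/73801699357) = -1/517851 + 49426845693/73801699357 = 25595667667266386/38218283813721807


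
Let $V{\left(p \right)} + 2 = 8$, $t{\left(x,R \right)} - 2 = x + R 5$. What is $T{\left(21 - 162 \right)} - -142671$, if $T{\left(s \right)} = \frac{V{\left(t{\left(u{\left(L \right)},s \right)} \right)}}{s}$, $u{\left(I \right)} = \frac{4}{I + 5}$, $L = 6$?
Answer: $\frac{6705535}{47} \approx 1.4267 \cdot 10^{5}$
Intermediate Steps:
$u{\left(I \right)} = \frac{4}{5 + I}$
$t{\left(x,R \right)} = 2 + x + 5 R$ ($t{\left(x,R \right)} = 2 + \left(x + R 5\right) = 2 + \left(x + 5 R\right) = 2 + x + 5 R$)
$V{\left(p \right)} = 6$ ($V{\left(p \right)} = -2 + 8 = 6$)
$T{\left(s \right)} = \frac{6}{s}$
$T{\left(21 - 162 \right)} - -142671 = \frac{6}{21 - 162} - -142671 = \frac{6}{21 - 162} + 142671 = \frac{6}{-141} + 142671 = 6 \left(- \frac{1}{141}\right) + 142671 = - \frac{2}{47} + 142671 = \frac{6705535}{47}$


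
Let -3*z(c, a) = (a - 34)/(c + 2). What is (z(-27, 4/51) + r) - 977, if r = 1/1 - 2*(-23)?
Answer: -711796/765 ≈ -930.45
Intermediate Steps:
z(c, a) = -(-34 + a)/(3*(2 + c)) (z(c, a) = -(a - 34)/(3*(c + 2)) = -(-34 + a)/(3*(2 + c)))
r = 47 (r = 1 + 46 = 47)
(z(-27, 4/51) + r) - 977 = ((34 - 4/51)/(3*(2 - 27)) + 47) - 977 = ((⅓)*(34 - 4/51)/(-25) + 47) - 977 = ((⅓)*(-1/25)*(34 - 1*4/51) + 47) - 977 = ((⅓)*(-1/25)*(34 - 4/51) + 47) - 977 = ((⅓)*(-1/25)*(1730/51) + 47) - 977 = (-346/765 + 47) - 977 = 35609/765 - 977 = -711796/765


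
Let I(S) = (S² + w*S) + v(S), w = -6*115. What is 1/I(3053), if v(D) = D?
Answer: 1/7217292 ≈ 1.3856e-7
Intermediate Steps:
w = -690
I(S) = S² - 689*S (I(S) = (S² - 690*S) + S = S² - 689*S)
1/I(3053) = 1/(3053*(-689 + 3053)) = 1/(3053*2364) = 1/7217292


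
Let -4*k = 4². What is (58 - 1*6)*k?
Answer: -208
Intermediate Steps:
k = -4 (k = -¼*4² = -¼*16 = -4)
(58 - 1*6)*k = (58 - 1*6)*(-4) = (58 - 6)*(-4) = 52*(-4) = -208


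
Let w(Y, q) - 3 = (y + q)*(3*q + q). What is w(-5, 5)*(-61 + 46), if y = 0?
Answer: -1545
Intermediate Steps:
w(Y, q) = 3 + 4*q**2 (w(Y, q) = 3 + (0 + q)*(3*q + q) = 3 + q*(4*q) = 3 + 4*q**2)
w(-5, 5)*(-61 + 46) = (3 + 4*5**2)*(-61 + 46) = (3 + 4*25)*(-15) = (3 + 100)*(-15) = 103*(-15) = -1545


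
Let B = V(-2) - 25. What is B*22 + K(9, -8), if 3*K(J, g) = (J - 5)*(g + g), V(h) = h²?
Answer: -1450/3 ≈ -483.33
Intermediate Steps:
K(J, g) = 2*g*(-5 + J)/3 (K(J, g) = ((J - 5)*(g + g))/3 = ((-5 + J)*(2*g))/3 = (2*g*(-5 + J))/3 = 2*g*(-5 + J)/3)
B = -21 (B = (-2)² - 25 = 4 - 25 = -21)
B*22 + K(9, -8) = -21*22 + (⅔)*(-8)*(-5 + 9) = -462 + (⅔)*(-8)*4 = -462 - 64/3 = -1450/3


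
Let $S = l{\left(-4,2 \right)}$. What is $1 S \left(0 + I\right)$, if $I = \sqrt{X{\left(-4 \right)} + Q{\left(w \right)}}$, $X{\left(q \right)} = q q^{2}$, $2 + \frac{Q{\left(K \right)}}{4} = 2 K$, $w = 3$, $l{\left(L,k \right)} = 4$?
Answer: $16 i \sqrt{3} \approx 27.713 i$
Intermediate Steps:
$S = 4$
$Q{\left(K \right)} = -8 + 8 K$ ($Q{\left(K \right)} = -8 + 4 \cdot 2 K = -8 + 8 K$)
$X{\left(q \right)} = q^{3}$
$I = 4 i \sqrt{3}$ ($I = \sqrt{\left(-4\right)^{3} + \left(-8 + 8 \cdot 3\right)} = \sqrt{-64 + \left(-8 + 24\right)} = \sqrt{-64 + 16} = \sqrt{-48} = 4 i \sqrt{3} \approx 6.9282 i$)
$1 S \left(0 + I\right) = 1 \cdot 4 \left(0 + 4 i \sqrt{3}\right) = 4 \cdot 4 i \sqrt{3} = 16 i \sqrt{3}$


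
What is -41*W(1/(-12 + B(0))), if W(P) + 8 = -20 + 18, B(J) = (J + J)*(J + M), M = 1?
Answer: 410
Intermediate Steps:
B(J) = 2*J*(1 + J) (B(J) = (J + J)*(J + 1) = (2*J)*(1 + J) = 2*J*(1 + J))
W(P) = -10 (W(P) = -8 + (-20 + 18) = -8 - 2 = -10)
-41*W(1/(-12 + B(0))) = -41*(-10) = 410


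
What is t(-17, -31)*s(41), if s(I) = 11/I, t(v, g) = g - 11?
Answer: -462/41 ≈ -11.268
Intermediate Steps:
t(v, g) = -11 + g
t(-17, -31)*s(41) = (-11 - 31)*(11/41) = -462/41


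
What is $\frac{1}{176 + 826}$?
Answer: $\frac{1}{1002} \approx 0.000998$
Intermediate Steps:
$\frac{1}{176 + 826} = \frac{1}{1002}$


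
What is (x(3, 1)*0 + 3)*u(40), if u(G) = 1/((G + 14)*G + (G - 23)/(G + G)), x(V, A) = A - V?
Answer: 240/172817 ≈ 0.0013888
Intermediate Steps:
u(G) = 1/(G*(14 + G) + (-23 + G)/(2*G)) (u(G) = 1/((14 + G)*G + (-23 + G)/((2*G))) = 1/(G*(14 + G) + (-23 + G)*(1/(2*G))) = 1/(G*(14 + G) + (-23 + G)/(2*G)))
(x(3, 1)*0 + 3)*u(40) = ((1 - 1*3)*0 + 3)*(2*40/(-23 + 40 + 2*40³ + 28*40²)) = ((1 - 3)*0 + 3)*(2*40/(-23 + 40 + 2*64000 + 28*1600)) = (-2*0 + 3)*(2*40/(-23 + 40 + 128000 + 44800)) = (0 + 3)*(2*40/172817) = 3*(2*40*(1/172817)) = 3*(80/172817) = 240/172817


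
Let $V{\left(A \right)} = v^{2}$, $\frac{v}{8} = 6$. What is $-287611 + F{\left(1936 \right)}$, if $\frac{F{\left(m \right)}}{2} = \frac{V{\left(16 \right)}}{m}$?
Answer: $- \frac{34800643}{121} \approx -2.8761 \cdot 10^{5}$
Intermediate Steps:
$v = 48$ ($v = 8 \cdot 6 = 48$)
$V{\left(A \right)} = 2304$ ($V{\left(A \right)} = 48^{2} = 2304$)
$F{\left(m \right)} = \frac{4608}{m}$ ($F{\left(m \right)} = 2 \frac{2304}{m} = \frac{4608}{m}$)
$-287611 + F{\left(1936 \right)} = -287611 + \frac{4608}{1936} = -287611 + 4608 \cdot \frac{1}{1936} = -287611 + \frac{288}{121} = - \frac{34800643}{121}$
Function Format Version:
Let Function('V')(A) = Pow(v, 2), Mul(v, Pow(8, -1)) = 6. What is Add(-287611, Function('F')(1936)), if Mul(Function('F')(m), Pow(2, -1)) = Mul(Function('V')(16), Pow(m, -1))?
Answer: Rational(-34800643, 121) ≈ -2.8761e+5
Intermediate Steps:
v = 48 (v = Mul(8, 6) = 48)
Function('V')(A) = 2304 (Function('V')(A) = Pow(48, 2) = 2304)
Function('F')(m) = Mul(4608, Pow(m, -1)) (Function('F')(m) = Mul(2, Mul(2304, Pow(m, -1))) = Mul(4608, Pow(m, -1)))
Add(-287611, Function('F')(1936)) = Add(-287611, Mul(4608, Pow(1936, -1))) = Add(-287611, Mul(4608, Rational(1, 1936))) = Add(-287611, Rational(288, 121)) = Rational(-34800643, 121)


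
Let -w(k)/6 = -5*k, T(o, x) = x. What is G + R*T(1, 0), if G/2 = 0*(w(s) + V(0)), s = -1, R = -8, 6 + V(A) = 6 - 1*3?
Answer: 0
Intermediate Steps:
V(A) = -3 (V(A) = -6 + (6 - 1*3) = -6 + (6 - 3) = -6 + 3 = -3)
w(k) = 30*k (w(k) = -(-30)*k = 30*k)
G = 0 (G = 2*(0*(30*(-1) - 3)) = 2*(0*(-30 - 3)) = 2*(0*(-33)) = 2*0 = 0)
G + R*T(1, 0) = 0 - 8*0 = 0 + 0 = 0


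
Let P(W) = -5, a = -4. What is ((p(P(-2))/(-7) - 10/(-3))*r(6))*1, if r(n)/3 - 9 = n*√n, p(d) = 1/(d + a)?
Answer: 633/7 + 422*√6/7 ≈ 238.10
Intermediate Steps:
p(d) = 1/(-4 + d) (p(d) = 1/(d - 4) = 1/(-4 + d))
r(n) = 27 + 3*n^(3/2) (r(n) = 27 + 3*(n*√n) = 27 + 3*n^(3/2))
((p(P(-2))/(-7) - 10/(-3))*r(6))*1 = ((1/(-4 - 5*(-7)) - 10/(-3))*(27 + 3*6^(3/2)))*1 = ((-⅐/(-9) - 10*(-⅓))*(27 + 3*(6*√6)))*1 = ((-⅑*(-⅐) + 10/3)*(27 + 18*√6))*1 = ((1/63 + 10/3)*(27 + 18*√6))*1 = (211*(27 + 18*√6)/63)*1 = (633/7 + 422*√6/7)*1 = 633/7 + 422*√6/7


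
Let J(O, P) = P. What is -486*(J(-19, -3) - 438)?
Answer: 214326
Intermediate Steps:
-486*(J(-19, -3) - 438) = -486*(-3 - 438) = -486*(-441) = 214326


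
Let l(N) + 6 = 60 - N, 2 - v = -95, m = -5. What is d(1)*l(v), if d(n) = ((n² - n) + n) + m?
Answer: 172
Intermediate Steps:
v = 97 (v = 2 - 1*(-95) = 2 + 95 = 97)
l(N) = 54 - N (l(N) = -6 + (60 - N) = 54 - N)
d(n) = -5 + n² (d(n) = ((n² - n) + n) - 5 = n² - 5 = -5 + n²)
d(1)*l(v) = (-5 + 1²)*(54 - 1*97) = (-5 + 1)*(54 - 97) = -4*(-43) = 172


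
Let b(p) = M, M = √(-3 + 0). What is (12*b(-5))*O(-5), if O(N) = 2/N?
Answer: -24*I*√3/5 ≈ -8.3138*I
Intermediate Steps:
M = I*√3 (M = √(-3) = I*√3 ≈ 1.732*I)
b(p) = I*√3
(12*b(-5))*O(-5) = (12*(I*√3))*(2/(-5)) = (12*I*√3)*(2*(-⅕)) = (12*I*√3)*(-⅖) = -24*I*√3/5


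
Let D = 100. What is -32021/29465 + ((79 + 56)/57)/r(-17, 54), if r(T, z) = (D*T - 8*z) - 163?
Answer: -437434/402135 ≈ -1.0878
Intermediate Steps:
r(T, z) = -163 - 8*z + 100*T (r(T, z) = (100*T - 8*z) - 163 = (-8*z + 100*T) - 163 = -163 - 8*z + 100*T)
-32021/29465 + ((79 + 56)/57)/r(-17, 54) = -32021/29465 + ((79 + 56)/57)/(-163 - 8*54 + 100*(-17)) = -32021*1/29465 + (135*(1/57))/(-163 - 432 - 1700) = -451/415 + (45/19)/(-2295) = -451/415 + (45/19)*(-1/2295) = -451/415 - 1/969 = -437434/402135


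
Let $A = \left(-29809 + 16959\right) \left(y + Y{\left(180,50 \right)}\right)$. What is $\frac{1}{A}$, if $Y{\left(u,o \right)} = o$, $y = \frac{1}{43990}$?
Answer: $- \frac{4399}{2826358785} \approx -1.5564 \cdot 10^{-6}$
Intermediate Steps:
$y = \frac{1}{43990} \approx 2.2732 \cdot 10^{-5}$
$A = - \frac{2826358785}{4399}$ ($A = \left(-29809 + 16959\right) \left(\frac{1}{43990} + 50\right) = \left(-12850\right) \frac{2199501}{43990} = - \frac{2826358785}{4399} \approx -6.425 \cdot 10^{5}$)
$\frac{1}{A} = \frac{1}{- \frac{2826358785}{4399}} = - \frac{4399}{2826358785}$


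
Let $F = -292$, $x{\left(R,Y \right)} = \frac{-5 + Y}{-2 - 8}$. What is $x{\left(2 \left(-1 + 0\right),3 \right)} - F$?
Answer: $\frac{1461}{5} \approx 292.2$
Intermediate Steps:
$x{\left(R,Y \right)} = \frac{1}{2} - \frac{Y}{10}$ ($x{\left(R,Y \right)} = \frac{-5 + Y}{-10} = \left(-5 + Y\right) \left(- \frac{1}{10}\right) = \frac{1}{2} - \frac{Y}{10}$)
$x{\left(2 \left(-1 + 0\right),3 \right)} - F = \left(\frac{1}{2} - \frac{3}{10}\right) - -292 = \left(\frac{1}{2} - \frac{3}{10}\right) + 292 = \frac{1}{5} + 292 = \frac{1461}{5}$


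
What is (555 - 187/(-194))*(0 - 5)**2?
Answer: 2696425/194 ≈ 13899.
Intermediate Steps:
(555 - 187/(-194))*(0 - 5)**2 = (555 - 187*(-1/194))*(-5)**2 = (555 + 187/194)*25 = (107857/194)*25 = 2696425/194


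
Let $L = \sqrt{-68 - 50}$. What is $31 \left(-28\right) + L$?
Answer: $-868 + i \sqrt{118} \approx -868.0 + 10.863 i$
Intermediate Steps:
$L = i \sqrt{118}$ ($L = \sqrt{-118} = i \sqrt{118} \approx 10.863 i$)
$31 \left(-28\right) + L = 31 \left(-28\right) + i \sqrt{118} = -868 + i \sqrt{118}$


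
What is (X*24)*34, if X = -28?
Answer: -22848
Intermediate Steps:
(X*24)*34 = -28*24*34 = -672*34 = -22848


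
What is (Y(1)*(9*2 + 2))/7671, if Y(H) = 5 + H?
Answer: 40/2557 ≈ 0.015643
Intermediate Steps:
(Y(1)*(9*2 + 2))/7671 = ((5 + 1)*(9*2 + 2))/7671 = (6*(18 + 2))*(1/7671) = (6*20)*(1/7671) = 120*(1/7671) = 40/2557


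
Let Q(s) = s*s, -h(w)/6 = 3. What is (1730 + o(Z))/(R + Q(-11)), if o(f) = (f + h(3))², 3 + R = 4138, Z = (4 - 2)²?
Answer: 963/2128 ≈ 0.45254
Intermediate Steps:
Z = 4 (Z = 2² = 4)
h(w) = -18 (h(w) = -6*3 = -18)
R = 4135 (R = -3 + 4138 = 4135)
o(f) = (-18 + f)² (o(f) = (f - 18)² = (-18 + f)²)
Q(s) = s²
(1730 + o(Z))/(R + Q(-11)) = (1730 + (-18 + 4)²)/(4135 + (-11)²) = (1730 + (-14)²)/(4135 + 121) = (1730 + 196)/4256 = 1926*(1/4256) = 963/2128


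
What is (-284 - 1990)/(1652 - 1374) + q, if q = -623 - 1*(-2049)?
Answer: 197077/139 ≈ 1417.8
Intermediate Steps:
q = 1426 (q = -623 + 2049 = 1426)
(-284 - 1990)/(1652 - 1374) + q = (-284 - 1990)/(1652 - 1374) + 1426 = -2274/278 + 1426 = -2274*1/278 + 1426 = -1137/139 + 1426 = 197077/139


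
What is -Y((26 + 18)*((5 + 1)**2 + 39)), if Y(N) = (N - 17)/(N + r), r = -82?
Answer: -3283/3218 ≈ -1.0202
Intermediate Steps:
Y(N) = (-17 + N)/(-82 + N) (Y(N) = (N - 17)/(N - 82) = (-17 + N)/(-82 + N))
-Y((26 + 18)*((5 + 1)**2 + 39)) = -(-17 + (26 + 18)*((5 + 1)**2 + 39))/(-82 + (26 + 18)*((5 + 1)**2 + 39)) = -(-17 + 44*(6**2 + 39))/(-82 + 44*(6**2 + 39)) = -(-17 + 44*(36 + 39))/(-82 + 44*(36 + 39)) = -(-17 + 44*75)/(-82 + 44*75) = -(-17 + 3300)/(-82 + 3300) = -3283/3218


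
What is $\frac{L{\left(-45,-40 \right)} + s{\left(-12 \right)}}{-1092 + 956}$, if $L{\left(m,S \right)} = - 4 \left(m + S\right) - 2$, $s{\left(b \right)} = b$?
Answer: $- \frac{163}{68} \approx -2.3971$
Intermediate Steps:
$L{\left(m,S \right)} = -2 - 4 S - 4 m$ ($L{\left(m,S \right)} = - 4 \left(S + m\right) - 2 = \left(- 4 S - 4 m\right) - 2 = -2 - 4 S - 4 m$)
$\frac{L{\left(-45,-40 \right)} + s{\left(-12 \right)}}{-1092 + 956} = \frac{\left(-2 - -160 - -180\right) - 12}{-1092 + 956} = \frac{\left(-2 + 160 + 180\right) - 12}{-136} = \left(338 - 12\right) \left(- \frac{1}{136}\right) = 326 \left(- \frac{1}{136}\right) = - \frac{163}{68}$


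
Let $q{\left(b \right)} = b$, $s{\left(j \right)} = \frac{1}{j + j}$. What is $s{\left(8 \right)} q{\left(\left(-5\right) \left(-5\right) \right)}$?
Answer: $\frac{25}{16} \approx 1.5625$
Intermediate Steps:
$s{\left(j \right)} = \frac{1}{2 j}$
$s{\left(8 \right)} q{\left(\left(-5\right) \left(-5\right) \right)} = \frac{1}{2 \cdot 8} \left(\left(-5\right) \left(-5\right)\right) = \frac{1}{2} \cdot \frac{1}{8} \cdot 25 = \frac{1}{16} \cdot 25 = \frac{25}{16}$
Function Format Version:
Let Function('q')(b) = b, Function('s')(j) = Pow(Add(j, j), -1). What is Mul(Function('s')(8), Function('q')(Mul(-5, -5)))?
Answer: Rational(25, 16) ≈ 1.5625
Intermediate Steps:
Function('s')(j) = Mul(Rational(1, 2), Pow(j, -1)) (Function('s')(j) = Pow(Mul(2, j), -1) = Mul(Rational(1, 2), Pow(j, -1)))
Mul(Function('s')(8), Function('q')(Mul(-5, -5))) = Mul(Mul(Rational(1, 2), Pow(8, -1)), Mul(-5, -5)) = Mul(Mul(Rational(1, 2), Rational(1, 8)), 25) = Mul(Rational(1, 16), 25) = Rational(25, 16)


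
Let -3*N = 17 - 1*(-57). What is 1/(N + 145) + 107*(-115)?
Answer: -4442102/361 ≈ -12305.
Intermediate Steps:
N = -74/3 (N = -(17 - 1*(-57))/3 = -(17 + 57)/3 = -⅓*74 = -74/3 ≈ -24.667)
1/(N + 145) + 107*(-115) = 1/(-74/3 + 145) + 107*(-115) = 1/(361/3) - 12305 = 3/361 - 12305 = -4442102/361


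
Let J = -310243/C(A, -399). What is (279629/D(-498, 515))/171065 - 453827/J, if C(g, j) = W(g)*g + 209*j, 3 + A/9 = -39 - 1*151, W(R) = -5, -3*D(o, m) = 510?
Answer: -985952369519754947/9022192195150 ≈ -1.0928e+5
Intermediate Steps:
D(o, m) = -170 (D(o, m) = -⅓*510 = -170)
A = -1737 (A = -27 + 9*(-39 - 1*151) = -27 + 9*(-39 - 151) = -27 + 9*(-190) = -27 - 1710 = -1737)
C(g, j) = -5*g + 209*j
J = 310243/74706 (J = -310243/(-5*(-1737) + 209*(-399)) = -310243/(8685 - 83391) = -310243/(-74706) = -310243*(-1/74706) = 310243/74706 ≈ 4.1529)
(279629/D(-498, 515))/171065 - 453827/J = (279629/(-170))/171065 - 453827/310243/74706 = (279629*(-1/170))*(1/171065) - 453827*74706/310243 = -279629/170*1/171065 - 33903599862/310243 = -279629/29081050 - 33903599862/310243 = -985952369519754947/9022192195150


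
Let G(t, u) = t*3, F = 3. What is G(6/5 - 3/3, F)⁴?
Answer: 81/625 ≈ 0.12960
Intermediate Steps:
G(t, u) = 3*t
G(6/5 - 3/3, F)⁴ = (3*(6/5 - 3/3))⁴ = (3*(6*(⅕) - 3*⅓))⁴ = (3*(6/5 - 1))⁴ = (3*(⅕))⁴ = (⅗)⁴ = 81/625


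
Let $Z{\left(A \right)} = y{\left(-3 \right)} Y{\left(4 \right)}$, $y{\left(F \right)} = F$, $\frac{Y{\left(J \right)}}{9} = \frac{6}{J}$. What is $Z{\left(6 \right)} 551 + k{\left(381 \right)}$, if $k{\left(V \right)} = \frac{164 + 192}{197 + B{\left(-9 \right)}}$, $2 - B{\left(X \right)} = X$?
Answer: $- \frac{1160317}{52} \approx -22314.0$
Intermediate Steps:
$B{\left(X \right)} = 2 - X$
$Y{\left(J \right)} = \frac{54}{J}$ ($Y{\left(J \right)} = 9 \frac{6}{J} = \frac{54}{J}$)
$Z{\left(A \right)} = - \frac{81}{2}$ ($Z{\left(A \right)} = - 3 \cdot \frac{54}{4} = - 3 \cdot 54 \cdot \frac{1}{4} = \left(-3\right) \frac{27}{2} = - \frac{81}{2}$)
$k{\left(V \right)} = \frac{89}{52}$ ($k{\left(V \right)} = \frac{164 + 192}{197 + \left(2 - -9\right)} = \frac{356}{197 + \left(2 + 9\right)} = \frac{356}{197 + 11} = \frac{356}{208} = 356 \cdot \frac{1}{208} = \frac{89}{52}$)
$Z{\left(6 \right)} 551 + k{\left(381 \right)} = \left(- \frac{81}{2}\right) 551 + \frac{89}{52} = - \frac{44631}{2} + \frac{89}{52} = - \frac{1160317}{52}$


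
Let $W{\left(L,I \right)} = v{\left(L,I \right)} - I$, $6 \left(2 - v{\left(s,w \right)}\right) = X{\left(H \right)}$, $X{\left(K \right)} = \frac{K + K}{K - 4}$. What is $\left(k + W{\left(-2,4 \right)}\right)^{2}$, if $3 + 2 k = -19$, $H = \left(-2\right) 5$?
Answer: $\frac{77284}{441} \approx 175.25$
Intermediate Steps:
$H = -10$
$X{\left(K \right)} = \frac{2 K}{-4 + K}$
$v{\left(s,w \right)} = \frac{37}{21}$ ($v{\left(s,w \right)} = 2 - \frac{2 \left(-10\right) \frac{1}{-4 - 10}}{6} = 2 - \frac{2 \left(-10\right) \frac{1}{-14}}{6} = 2 - \frac{2 \left(-10\right) \left(- \frac{1}{14}\right)}{6} = 2 - \frac{5}{21} = \frac{37}{21}$)
$k = -11$ ($k = - \frac{3}{2} + \frac{1}{2} \left(-19\right) = - \frac{3}{2} - \frac{19}{2} = -11$)
$W{\left(L,I \right)} = \frac{37}{21} - I$
$\left(k + W{\left(-2,4 \right)}\right)^{2} = \left(-11 + \left(\frac{37}{21} - 4\right)\right)^{2} = \left(-11 - \frac{47}{21}\right)^{2} = \left(- \frac{278}{21}\right)^{2} = \frac{77284}{441}$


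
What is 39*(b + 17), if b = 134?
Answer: 5889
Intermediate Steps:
39*(b + 17) = 39*(134 + 17) = 39*151 = 5889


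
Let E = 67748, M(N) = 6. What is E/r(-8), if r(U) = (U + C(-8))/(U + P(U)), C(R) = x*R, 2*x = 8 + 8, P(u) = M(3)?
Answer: 16937/9 ≈ 1881.9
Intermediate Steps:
P(u) = 6
x = 8 (x = (8 + 8)/2 = (½)*16 = 8)
C(R) = 8*R
r(U) = (-64 + U)/(6 + U) (r(U) = (U + 8*(-8))/(U + 6) = (U - 64)/(6 + U) = (-64 + U)/(6 + U))
E/r(-8) = 67748/(((-64 - 8)/(6 - 8))) = 67748/((-72/(-2))) = 67748/((-½*(-72))) = 67748/36 = 67748*(1/36) = 16937/9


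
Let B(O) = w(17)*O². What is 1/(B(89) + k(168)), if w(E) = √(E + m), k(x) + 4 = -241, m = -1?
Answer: 1/31439 ≈ 3.1808e-5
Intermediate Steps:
k(x) = -245 (k(x) = -4 - 241 = -245)
w(E) = √(-1 + E) (w(E) = √(E - 1) = √(-1 + E))
B(O) = 4*O² (B(O) = √(-1 + 17)*O² = √16*O² = 4*O²)
1/(B(89) + k(168)) = 1/(4*89² - 245) = 1/(4*7921 - 245) = 1/(31684 - 245) = 1/31439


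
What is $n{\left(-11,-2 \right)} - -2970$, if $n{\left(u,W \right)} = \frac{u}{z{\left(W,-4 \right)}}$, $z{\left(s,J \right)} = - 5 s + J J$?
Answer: $\frac{77209}{26} \approx 2969.6$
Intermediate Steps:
$z{\left(s,J \right)} = J^{2} - 5 s$ ($z{\left(s,J \right)} = - 5 s + J^{2} = J^{2} - 5 s$)
$n{\left(u,W \right)} = \frac{u}{16 - 5 W}$ ($n{\left(u,W \right)} = \frac{u}{\left(-4\right)^{2} - 5 W} = \frac{u}{16 - 5 W}$)
$n{\left(-11,-2 \right)} - -2970 = \left(-1\right) \left(-11\right) \frac{1}{-16 + 5 \left(-2\right)} - -2970 = \left(-1\right) \left(-11\right) \frac{1}{-16 - 10} + 2970 = \left(-1\right) \left(-11\right) \frac{1}{-26} + 2970 = \left(-1\right) \left(-11\right) \left(- \frac{1}{26}\right) + 2970 = - \frac{11}{26} + 2970 = \frac{77209}{26}$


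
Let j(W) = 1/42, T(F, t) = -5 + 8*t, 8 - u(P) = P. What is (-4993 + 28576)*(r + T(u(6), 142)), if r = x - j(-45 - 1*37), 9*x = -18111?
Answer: -41570091/2 ≈ -2.0785e+7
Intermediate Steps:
x = -6037/3 (x = (⅑)*(-18111) = -6037/3 ≈ -2012.3)
u(P) = 8 - P
j(W) = 1/42
r = -28173/14 (r = -6037/3 - 1*1/42 = -6037/3 - 1/42 = -28173/14 ≈ -2012.4)
(-4993 + 28576)*(r + T(u(6), 142)) = (-4993 + 28576)*(-28173/14 + (-5 + 8*142)) = 23583*(-28173/14 + (-5 + 1136)) = 23583*(-28173/14 + 1131) = 23583*(-12339/14) = -41570091/2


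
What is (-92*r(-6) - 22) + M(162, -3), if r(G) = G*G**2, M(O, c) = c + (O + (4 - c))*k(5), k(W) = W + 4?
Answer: 21368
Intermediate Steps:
k(W) = 4 + W
M(O, c) = 36 - 8*c + 9*O (M(O, c) = c + (O + (4 - c))*(4 + 5) = c + (4 + O - c)*9 = c + (36 - 9*c + 9*O) = 36 - 8*c + 9*O)
r(G) = G**3
(-92*r(-6) - 22) + M(162, -3) = (-92*(-6)**3 - 22) + (36 - 8*(-3) + 9*162) = (-92*(-216) - 22) + (36 + 24 + 1458) = (19872 - 22) + 1518 = 19850 + 1518 = 21368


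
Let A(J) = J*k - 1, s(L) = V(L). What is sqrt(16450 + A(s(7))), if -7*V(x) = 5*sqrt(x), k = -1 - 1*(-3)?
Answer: sqrt(806001 - 70*sqrt(7))/7 ≈ 128.24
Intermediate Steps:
k = 2 (k = -1 + 3 = 2)
V(x) = -5*sqrt(x)/7
s(L) = -5*sqrt(L)/7
A(J) = -1 + 2*J (A(J) = J*2 - 1 = 2*J - 1 = -1 + 2*J)
sqrt(16450 + A(s(7))) = sqrt(16450 + (-1 + 2*(-5*sqrt(7)/7))) = sqrt(16450 + (-1 - 10*sqrt(7)/7)) = sqrt(16449 - 10*sqrt(7)/7)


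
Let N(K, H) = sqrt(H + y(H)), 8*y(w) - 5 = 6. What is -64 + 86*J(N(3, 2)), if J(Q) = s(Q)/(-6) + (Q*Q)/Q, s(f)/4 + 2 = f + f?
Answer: 152/3 - 43*sqrt(6)/2 ≈ -1.9974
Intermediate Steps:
y(w) = 11/8 (y(w) = 5/8 + (1/8)*6 = 5/8 + 3/4 = 11/8)
s(f) = -8 + 8*f (s(f) = -8 + 4*(f + f) = -8 + 4*(2*f) = -8 + 8*f)
N(K, H) = sqrt(11/8 + H) (N(K, H) = sqrt(H + 11/8) = sqrt(11/8 + H))
J(Q) = 4/3 - Q/3 (J(Q) = (-8 + 8*Q)/(-6) + (Q*Q)/Q = (-8 + 8*Q)*(-1/6) + Q**2/Q = (4/3 - 4*Q/3) + Q = 4/3 - Q/3)
-64 + 86*J(N(3, 2)) = -64 + 86*(4/3 - sqrt(22 + 16*2)/12) = -64 + 86*(4/3 - sqrt(22 + 32)/12) = -64 + 86*(4/3 - sqrt(54)/12) = -64 + 86*(4/3 - 3*sqrt(6)/12) = -64 + 86*(4/3 - sqrt(6)/4) = -64 + (344/3 - 43*sqrt(6)/2) = 152/3 - 43*sqrt(6)/2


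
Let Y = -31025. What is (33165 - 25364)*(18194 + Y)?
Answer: -100094631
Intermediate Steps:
(33165 - 25364)*(18194 + Y) = (33165 - 25364)*(18194 - 31025) = 7801*(-12831) = -100094631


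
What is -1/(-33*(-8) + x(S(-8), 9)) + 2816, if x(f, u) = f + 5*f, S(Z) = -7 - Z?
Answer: 760319/270 ≈ 2816.0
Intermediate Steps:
x(f, u) = 6*f
-1/(-33*(-8) + x(S(-8), 9)) + 2816 = -1/(-33*(-8) + 6*(-7 - 1*(-8))) + 2816 = -1/(264 + 6*(-7 + 8)) + 2816 = -1/(264 + 6*1) + 2816 = -1/(264 + 6) + 2816 = -1/270 + 2816 = 760319/270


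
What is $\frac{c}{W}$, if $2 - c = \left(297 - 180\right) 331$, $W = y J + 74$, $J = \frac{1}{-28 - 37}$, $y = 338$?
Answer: $- \frac{193625}{344} \approx -562.86$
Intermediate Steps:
$J = - \frac{1}{65}$ ($J = \frac{1}{-65} = - \frac{1}{65} \approx -0.015385$)
$W = \frac{344}{5}$ ($W = 338 \left(- \frac{1}{65}\right) + 74 = - \frac{26}{5} + 74 = \frac{344}{5} \approx 68.8$)
$c = -38725$ ($c = 2 - \left(297 - 180\right) 331 = 2 - 117 \cdot 331 = 2 - 38727 = -38725$)
$\frac{c}{W} = - \frac{38725}{\frac{344}{5}} = \left(-38725\right) \frac{5}{344} = - \frac{193625}{344}$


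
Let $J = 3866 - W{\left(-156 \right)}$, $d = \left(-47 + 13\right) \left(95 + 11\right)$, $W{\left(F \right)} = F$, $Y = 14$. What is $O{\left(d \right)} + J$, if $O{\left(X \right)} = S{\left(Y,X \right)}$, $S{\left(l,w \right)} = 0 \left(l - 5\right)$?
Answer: $4022$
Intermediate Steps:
$d = -3604$ ($d = \left(-34\right) 106 = -3604$)
$J = 4022$ ($J = 3866 - -156 = 3866 + 156 = 4022$)
$S{\left(l,w \right)} = 0$ ($S{\left(l,w \right)} = 0 \left(-5 + l\right) = 0$)
$O{\left(X \right)} = 0$
$O{\left(d \right)} + J = 0 + 4022 = 4022$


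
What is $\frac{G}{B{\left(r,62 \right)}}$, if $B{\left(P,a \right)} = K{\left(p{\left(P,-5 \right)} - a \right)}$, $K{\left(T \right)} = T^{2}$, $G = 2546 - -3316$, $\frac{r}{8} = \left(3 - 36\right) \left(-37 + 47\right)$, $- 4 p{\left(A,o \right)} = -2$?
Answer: $\frac{7816}{5043} \approx 1.5499$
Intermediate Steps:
$p{\left(A,o \right)} = \frac{1}{2}$ ($p{\left(A,o \right)} = \left(- \frac{1}{4}\right) \left(-2\right) = \frac{1}{2}$)
$r = -2640$ ($r = 8 \left(3 - 36\right) \left(-37 + 47\right) = 8 \left(\left(-33\right) 10\right) = 8 \left(-330\right) = -2640$)
$G = 5862$ ($G = 2546 + 3316 = 5862$)
$B{\left(P,a \right)} = \left(\frac{1}{2} - a\right)^{2}$
$\frac{G}{B{\left(r,62 \right)}} = \frac{5862}{\frac{1}{4} \left(-1 + 2 \cdot 62\right)^{2}} = \frac{5862}{\frac{1}{4} \left(-1 + 124\right)^{2}} = \frac{5862}{\frac{1}{4} \cdot 123^{2}} = \frac{5862}{\frac{1}{4} \cdot 15129} = \frac{5862}{\frac{15129}{4}} = 5862 \cdot \frac{4}{15129} = \frac{7816}{5043}$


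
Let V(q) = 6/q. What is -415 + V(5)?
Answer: -2069/5 ≈ -413.80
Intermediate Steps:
-415 + V(5) = -415 + 6/5 = -2069/5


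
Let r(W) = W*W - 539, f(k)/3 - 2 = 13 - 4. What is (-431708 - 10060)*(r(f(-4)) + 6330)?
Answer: -3039363840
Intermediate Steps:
f(k) = 33 (f(k) = 6 + 3*(13 - 4) = 6 + 3*9 = 6 + 27 = 33)
r(W) = -539 + W**2 (r(W) = W**2 - 539 = -539 + W**2)
(-431708 - 10060)*(r(f(-4)) + 6330) = (-431708 - 10060)*((-539 + 33**2) + 6330) = -441768*((-539 + 1089) + 6330) = -441768*(550 + 6330) = -441768*6880 = -3039363840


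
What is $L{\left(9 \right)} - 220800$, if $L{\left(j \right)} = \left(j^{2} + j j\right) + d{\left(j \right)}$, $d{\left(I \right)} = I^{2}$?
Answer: $-220557$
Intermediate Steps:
$L{\left(j \right)} = 3 j^{2}$ ($L{\left(j \right)} = \left(j^{2} + j j\right) + j^{2} = \left(j^{2} + j^{2}\right) + j^{2} = 2 j^{2} + j^{2} = 3 j^{2}$)
$L{\left(9 \right)} - 220800 = 3 \cdot 9^{2} - 220800 = 3 \cdot 81 - 220800 = 243 - 220800 = -220557$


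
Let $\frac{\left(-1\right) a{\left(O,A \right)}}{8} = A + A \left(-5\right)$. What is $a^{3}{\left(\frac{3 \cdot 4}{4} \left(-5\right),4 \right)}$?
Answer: $2097152$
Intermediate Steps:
$a{\left(O,A \right)} = 32 A$ ($a{\left(O,A \right)} = - 8 \left(A + A \left(-5\right)\right) = - 8 \left(A - 5 A\right) = - 8 \left(- 4 A\right) = 32 A$)
$a^{3}{\left(\frac{3 \cdot 4}{4} \left(-5\right),4 \right)} = \left(32 \cdot 4\right)^{3} = 128^{3} = 2097152$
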